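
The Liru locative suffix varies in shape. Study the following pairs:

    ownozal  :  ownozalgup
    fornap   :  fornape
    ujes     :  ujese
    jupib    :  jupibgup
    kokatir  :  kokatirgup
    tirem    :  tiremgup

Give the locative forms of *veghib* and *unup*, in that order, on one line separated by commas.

veghibgup, unupe

Looking at the final consonant of each stem: -e when the stem ends in a voiceless consonant (*fornap*, *ujes*); -gup when the stem ends in a voiced consonant (*ownozal*, *jupib*, *kokatir*, *tirem*).
Since the final consonant of *veghib* is /b/ (voiced), it takes -gup, giving *veghibgup*.
Since the final consonant of *unup* is /p/ (voiceless), it takes -e, giving *unupe*.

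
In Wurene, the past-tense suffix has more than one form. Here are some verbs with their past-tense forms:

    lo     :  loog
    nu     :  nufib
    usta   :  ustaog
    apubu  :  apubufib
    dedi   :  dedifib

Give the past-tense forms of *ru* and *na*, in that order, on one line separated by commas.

rufib, naog

The suffix is conditioned by the last vowel: -fib when the last vowel of the stem is a high vowel (*nu*, *apubu*, *dedi*); -og when the last vowel of the stem is a non-high vowel (*lo*, *usta*).
*ru* — last vowel /u/ (a high vowel) → -fib → *rufib*.
Since the last vowel of *na* is /a/ (a non-high vowel), it takes -og, giving *naog*.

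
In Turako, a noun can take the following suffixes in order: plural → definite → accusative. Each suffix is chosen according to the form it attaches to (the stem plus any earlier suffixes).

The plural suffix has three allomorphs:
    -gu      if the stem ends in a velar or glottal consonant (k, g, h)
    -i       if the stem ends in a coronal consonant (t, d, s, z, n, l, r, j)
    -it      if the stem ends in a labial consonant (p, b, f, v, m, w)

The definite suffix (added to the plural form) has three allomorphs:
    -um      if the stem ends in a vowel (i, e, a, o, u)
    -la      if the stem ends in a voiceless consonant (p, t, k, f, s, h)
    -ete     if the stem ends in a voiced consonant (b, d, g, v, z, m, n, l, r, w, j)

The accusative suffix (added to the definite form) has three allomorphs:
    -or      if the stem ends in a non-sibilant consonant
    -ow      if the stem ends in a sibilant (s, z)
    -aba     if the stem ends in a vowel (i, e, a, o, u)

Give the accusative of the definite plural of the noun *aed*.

*aed* — final consonant /d/ (coronal) → -i → *aedi*.
Since the final sound of the plural form *aedi* is /i/ (a vowel), it takes -um, giving *aedium*.
The definite form *aedium*: final sound = /m/, a non-sibilant consonant → -or → *aediumor*.

aediumor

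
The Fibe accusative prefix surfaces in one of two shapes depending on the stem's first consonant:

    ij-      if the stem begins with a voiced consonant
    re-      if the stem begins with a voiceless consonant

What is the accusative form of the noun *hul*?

Since the first consonant of *hul* is /h/ (voiceless), it takes re-, giving *rehul*.

rehul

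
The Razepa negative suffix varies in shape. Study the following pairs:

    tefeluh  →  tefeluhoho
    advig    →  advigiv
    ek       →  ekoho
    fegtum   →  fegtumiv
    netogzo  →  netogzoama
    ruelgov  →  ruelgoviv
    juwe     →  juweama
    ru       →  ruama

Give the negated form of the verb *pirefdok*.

pirefdokoho

The alternation tracks the final sound of the stem — -oho when the stem ends in a voiceless consonant (*tefeluh*, *ek*); -iv when the stem ends in a voiced consonant (*advig*, *fegtum*, *ruelgov*); -ama when the stem ends in a vowel (*netogzo*, *juwe*, *ru*).
The final sound of *pirefdok* is /k/, which is a voiceless consonant, so the suffix is -oho, giving *pirefdokoho*.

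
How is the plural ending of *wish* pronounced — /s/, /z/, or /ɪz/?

/ɪz/

The stem *wish* ends in a sibilant (/s, z, ʃ, ʒ, tʃ, dʒ/).
The plural suffix surfaces as /ɪz/ after sibilants, /s/ after other voiceless consonants, and /z/ after other voiced sounds.
So the plural -s on *wish* is pronounced /ɪz/.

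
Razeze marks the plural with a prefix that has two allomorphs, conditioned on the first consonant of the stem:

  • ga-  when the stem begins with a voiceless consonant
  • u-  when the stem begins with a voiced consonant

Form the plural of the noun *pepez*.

gapepez

*pepez*: first consonant = /p/, voiceless → ga- → *gapepez*.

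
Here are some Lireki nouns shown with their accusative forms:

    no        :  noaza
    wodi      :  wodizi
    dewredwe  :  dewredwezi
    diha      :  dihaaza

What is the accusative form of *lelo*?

The alternation tracks the last vowel of the stem — -zi when the last vowel of the stem is a front vowel (*wodi*, *dewredwe*); -aza when the last vowel of the stem is a back vowel (*no*, *diha*).
Since the last vowel of *lelo* is /o/ (a back vowel), it takes -aza, giving *leloaza*.

leloaza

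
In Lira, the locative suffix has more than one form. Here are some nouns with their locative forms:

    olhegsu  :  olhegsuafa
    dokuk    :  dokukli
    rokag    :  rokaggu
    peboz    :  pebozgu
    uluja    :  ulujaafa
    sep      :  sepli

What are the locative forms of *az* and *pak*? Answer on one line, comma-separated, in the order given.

The pattern is voicing of the final sound: -li when the stem ends in a voiceless consonant (*dokuk*, *sep*); -gu when the stem ends in a voiced consonant (*rokag*, *peboz*); -afa when the stem ends in a vowel (*olhegsu*, *uluja*).
*az*: final sound = /z/, a voiced consonant → -gu → *azgu*.
Since the final sound of *pak* is /k/ (a voiceless consonant), it takes -li, giving *pakli*.

azgu, pakli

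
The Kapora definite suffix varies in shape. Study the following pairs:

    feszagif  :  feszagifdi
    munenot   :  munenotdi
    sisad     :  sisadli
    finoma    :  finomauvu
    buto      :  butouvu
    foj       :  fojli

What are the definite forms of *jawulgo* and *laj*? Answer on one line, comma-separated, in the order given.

The suffix is conditioned by the final sound: -di when the stem ends in a voiceless consonant (*feszagif*, *munenot*); -li when the stem ends in a voiced consonant (*sisad*, *foj*); -uvu when the stem ends in a vowel (*finoma*, *buto*).
Since the final sound of *jawulgo* is /o/ (a vowel), it takes -uvu, giving *jawulgouvu*.
*laj* — final sound /j/ (a voiced consonant) → -li → *lajli*.

jawulgouvu, lajli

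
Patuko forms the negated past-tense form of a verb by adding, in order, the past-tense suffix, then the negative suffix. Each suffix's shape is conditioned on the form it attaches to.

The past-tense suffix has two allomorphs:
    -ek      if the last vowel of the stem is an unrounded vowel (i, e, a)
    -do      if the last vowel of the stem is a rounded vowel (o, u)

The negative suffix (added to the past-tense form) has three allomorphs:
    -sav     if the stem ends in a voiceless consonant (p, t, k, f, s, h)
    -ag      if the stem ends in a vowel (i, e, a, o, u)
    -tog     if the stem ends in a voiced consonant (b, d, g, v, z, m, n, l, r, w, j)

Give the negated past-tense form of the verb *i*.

ieksav

*i* — last vowel /i/ (an unrounded vowel) → -ek → *iek*.
The final sound of the past-tense form *iek* is /k/, which is a voiceless consonant, so the negative suffix is -sav, giving *ieksav*.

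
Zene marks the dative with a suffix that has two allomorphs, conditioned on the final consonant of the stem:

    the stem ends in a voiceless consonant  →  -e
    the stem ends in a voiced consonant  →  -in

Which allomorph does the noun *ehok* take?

-e

*ehok* — final consonant /k/ (voiceless) → -e.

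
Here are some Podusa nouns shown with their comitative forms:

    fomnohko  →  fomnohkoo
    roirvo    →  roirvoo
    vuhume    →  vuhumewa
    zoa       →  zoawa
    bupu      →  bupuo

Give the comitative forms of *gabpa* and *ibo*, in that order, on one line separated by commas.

gabpawa, iboo

Looking at the last vowel of each stem: -o when the last vowel of the stem is a rounded vowel (*fomnohko*, *roirvo*, *bupu*); -wa when the last vowel of the stem is an unrounded vowel (*vuhume*, *zoa*).
*gabpa* — last vowel /a/ (an unrounded vowel) → -wa → *gabpawa*.
*ibo*: last vowel = /o/, a rounded vowel → -o → *iboo*.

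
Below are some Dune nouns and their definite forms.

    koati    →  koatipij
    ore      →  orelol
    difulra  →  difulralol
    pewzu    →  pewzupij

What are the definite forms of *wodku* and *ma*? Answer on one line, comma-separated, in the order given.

The suffix is conditioned by the last vowel: -pij when the last vowel of the stem is a high vowel (*koati*, *pewzu*); -lol when the last vowel of the stem is a non-high vowel (*ore*, *difulra*).
The last vowel of *wodku* is /u/, which is a high vowel, so the suffix is -pij, giving *wodkupij*.
*ma* — last vowel /a/ (a non-high vowel) → -lol → *malol*.

wodkupij, malol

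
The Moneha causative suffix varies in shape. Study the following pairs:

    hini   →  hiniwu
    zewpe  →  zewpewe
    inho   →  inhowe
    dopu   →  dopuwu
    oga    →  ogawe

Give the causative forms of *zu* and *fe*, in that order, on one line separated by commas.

The alternation tracks the last vowel of the stem — -wu when the last vowel of the stem is a high vowel (*hini*, *dopu*); -we when the last vowel of the stem is a non-high vowel (*zewpe*, *inho*, *oga*).
Since the last vowel of *zu* is /u/ (a high vowel), it takes -wu, giving *zuwu*.
*fe*: last vowel = /e/, a non-high vowel → -we → *fewe*.

zuwu, fewe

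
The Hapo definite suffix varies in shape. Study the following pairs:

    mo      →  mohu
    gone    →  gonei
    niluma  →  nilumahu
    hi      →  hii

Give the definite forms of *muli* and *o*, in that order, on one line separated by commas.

The alternation tracks the last vowel of the stem — -i when the last vowel of the stem is a front vowel (*gone*, *hi*); -hu when the last vowel of the stem is a back vowel (*mo*, *niluma*).
The last vowel of *muli* is /i/, which is a front vowel, so the suffix is -i, giving *mulii*.
Since the last vowel of *o* is /o/ (a back vowel), it takes -hu, giving *ohu*.

mulii, ohu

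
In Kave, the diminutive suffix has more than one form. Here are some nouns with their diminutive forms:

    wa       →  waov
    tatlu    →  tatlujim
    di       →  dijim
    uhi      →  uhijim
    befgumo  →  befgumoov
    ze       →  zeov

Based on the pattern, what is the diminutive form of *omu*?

The suffix is conditioned by the last vowel: -jim when the last vowel of the stem is a high vowel (*tatlu*, *di*, *uhi*); -ov when the last vowel of the stem is a non-high vowel (*wa*, *befgumo*, *ze*).
*omu* — last vowel /u/ (a high vowel) → -jim → *omujim*.

omujim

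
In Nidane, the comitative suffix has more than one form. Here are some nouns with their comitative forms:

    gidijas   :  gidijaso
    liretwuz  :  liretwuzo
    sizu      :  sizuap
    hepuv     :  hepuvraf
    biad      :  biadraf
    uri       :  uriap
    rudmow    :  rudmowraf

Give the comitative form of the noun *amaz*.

amazo

The alternation tracks the final sound of the stem — -o when the stem ends in a sibilant (*gidijas*, *liretwuz*); -raf when the stem ends in a non-sibilant consonant (*hepuv*, *biad*, *rudmow*); -ap when the stem ends in a vowel (*sizu*, *uri*).
*amaz*: final sound = /z/, a sibilant → -o → *amazo*.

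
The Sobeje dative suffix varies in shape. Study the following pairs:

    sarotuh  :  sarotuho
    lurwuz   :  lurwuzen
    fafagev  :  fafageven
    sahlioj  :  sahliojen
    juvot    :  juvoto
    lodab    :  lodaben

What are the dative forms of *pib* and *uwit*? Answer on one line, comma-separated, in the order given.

The pattern is voicing of the final consonant: -o when the stem ends in a voiceless consonant (*sarotuh*, *juvot*); -en when the stem ends in a voiced consonant (*lurwuz*, *fafagev*, *sahlioj*, *lodab*).
The final consonant of *pib* is /b/, which is voiced, so the suffix is -en, giving *piben*.
*uwit*: final consonant = /t/, voiceless → -o → *uwito*.

piben, uwito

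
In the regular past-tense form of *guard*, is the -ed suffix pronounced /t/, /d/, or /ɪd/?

The stem *guard* ends in /t/ or /d/.
The -ed suffix is realized as /ɪd/ after /t, d/; as /t/ after other voiceless consonants; and as /d/ after other voiced sounds.
So -ed on *guard* is pronounced /ɪd/.

/ɪd/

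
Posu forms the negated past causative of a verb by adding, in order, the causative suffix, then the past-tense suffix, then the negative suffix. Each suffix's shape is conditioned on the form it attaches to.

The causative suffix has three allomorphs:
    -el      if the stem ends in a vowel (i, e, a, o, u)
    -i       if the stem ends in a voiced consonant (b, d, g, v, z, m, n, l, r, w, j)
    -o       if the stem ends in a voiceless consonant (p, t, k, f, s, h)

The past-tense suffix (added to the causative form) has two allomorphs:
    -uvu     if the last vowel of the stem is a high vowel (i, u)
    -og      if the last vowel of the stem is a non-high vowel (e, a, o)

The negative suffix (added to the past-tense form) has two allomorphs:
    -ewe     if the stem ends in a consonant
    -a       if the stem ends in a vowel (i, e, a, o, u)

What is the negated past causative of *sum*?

Since the final sound of *sum* is /m/ (a voiced consonant), it takes -i, giving *sumi*.
Since the last vowel of the causative form *sumi* is /i/ (a high vowel), it takes -uvu, giving *sumiuvu*.
Since the final sound of the past-tense form *sumiuvu* is /u/ (a vowel), it takes -a, giving *sumiuvua*.

sumiuvua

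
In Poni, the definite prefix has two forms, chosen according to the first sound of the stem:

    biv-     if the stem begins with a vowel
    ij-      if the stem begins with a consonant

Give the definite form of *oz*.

bivoz

Since the first sound of *oz* is /o/ (a vowel), it takes biv-, giving *bivoz*.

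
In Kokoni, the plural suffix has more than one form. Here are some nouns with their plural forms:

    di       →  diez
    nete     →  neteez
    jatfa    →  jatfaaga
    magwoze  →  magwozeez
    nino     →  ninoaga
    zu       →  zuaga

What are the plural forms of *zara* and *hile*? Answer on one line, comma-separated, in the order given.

The pattern is front/back vowel harmony: -ez when the last vowel of the stem is a front vowel (*di*, *nete*, *magwoze*); -aga when the last vowel of the stem is a back vowel (*jatfa*, *nino*, *zu*).
The last vowel of *zara* is /a/, which is a back vowel, so the suffix is -aga, giving *zaraaga*.
The last vowel of *hile* is /e/, which is a front vowel, so the suffix is -ez, giving *hileez*.

zaraaga, hileez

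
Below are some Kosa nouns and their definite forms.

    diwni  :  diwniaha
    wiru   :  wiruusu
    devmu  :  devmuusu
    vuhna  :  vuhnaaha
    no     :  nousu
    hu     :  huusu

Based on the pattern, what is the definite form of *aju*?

ajuusu

Looking at the last vowel of each stem: -usu when the last vowel of the stem is a rounded vowel (*wiru*, *devmu*, *no*, *hu*); -aha when the last vowel of the stem is an unrounded vowel (*diwni*, *vuhna*).
*aju*: last vowel = /u/, a rounded vowel → -usu → *ajuusu*.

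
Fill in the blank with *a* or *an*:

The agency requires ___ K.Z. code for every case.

The indefinite article is chosen by the initial *sound* of the following word, not its spelling.
The initialism *K.Z.* is read letter by letter; the first letter, K, is pronounced /keɪ/, which begins with a consonant sound.
So the article is *a*: The agency requires a K.Z. code for every case.

a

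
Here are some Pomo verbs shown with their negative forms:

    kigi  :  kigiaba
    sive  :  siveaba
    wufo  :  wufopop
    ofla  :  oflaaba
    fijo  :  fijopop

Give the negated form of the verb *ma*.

The suffix is conditioned by the last vowel: -pop when the last vowel of the stem is a rounded vowel (*wufo*, *fijo*); -aba when the last vowel of the stem is an unrounded vowel (*kigi*, *sive*, *ofla*).
*ma* — last vowel /a/ (an unrounded vowel) → -aba → *maaba*.

maaba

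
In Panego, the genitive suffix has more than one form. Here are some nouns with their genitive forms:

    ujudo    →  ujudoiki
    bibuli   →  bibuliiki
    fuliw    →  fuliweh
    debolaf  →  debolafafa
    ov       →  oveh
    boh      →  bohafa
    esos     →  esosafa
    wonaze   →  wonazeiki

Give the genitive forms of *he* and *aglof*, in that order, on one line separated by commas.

heiki, aglofafa

The pattern is voicing of the final sound: -afa when the stem ends in a voiceless consonant (*debolaf*, *boh*, *esos*); -eh when the stem ends in a voiced consonant (*fuliw*, *ov*); -iki when the stem ends in a vowel (*ujudo*, *bibuli*, *wonaze*).
Since the final sound of *he* is /e/ (a vowel), it takes -iki, giving *heiki*.
*aglof*: final sound = /f/, a voiceless consonant → -afa → *aglofafa*.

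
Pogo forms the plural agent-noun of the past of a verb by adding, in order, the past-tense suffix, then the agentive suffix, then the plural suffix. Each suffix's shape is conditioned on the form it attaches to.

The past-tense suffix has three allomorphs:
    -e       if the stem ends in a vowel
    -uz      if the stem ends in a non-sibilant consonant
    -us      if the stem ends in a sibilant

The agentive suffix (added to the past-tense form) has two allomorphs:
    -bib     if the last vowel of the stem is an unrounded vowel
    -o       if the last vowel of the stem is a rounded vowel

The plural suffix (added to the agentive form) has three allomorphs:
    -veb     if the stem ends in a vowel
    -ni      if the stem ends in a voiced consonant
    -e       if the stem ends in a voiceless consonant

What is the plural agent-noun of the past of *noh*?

nohuzoveb

The final sound of *noh* is /h/, which is a non-sibilant consonant, so the past-tense suffix is -uz, giving *nohuz*.
The last vowel of the past-tense form *nohuz* is /u/, which is a rounded vowel, so the agentive suffix is -o, giving *nohuzo*.
The agentive form *nohuzo*: final sound = /o/, a vowel → -veb → *nohuzoveb*.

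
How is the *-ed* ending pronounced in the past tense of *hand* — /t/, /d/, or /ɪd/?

/ɪd/

The stem *hand* ends in /t/ or /d/.
The -ed suffix is realized as /ɪd/ after /t, d/; as /t/ after other voiceless consonants; and as /d/ after other voiced sounds.
So -ed on *hand* is pronounced /ɪd/.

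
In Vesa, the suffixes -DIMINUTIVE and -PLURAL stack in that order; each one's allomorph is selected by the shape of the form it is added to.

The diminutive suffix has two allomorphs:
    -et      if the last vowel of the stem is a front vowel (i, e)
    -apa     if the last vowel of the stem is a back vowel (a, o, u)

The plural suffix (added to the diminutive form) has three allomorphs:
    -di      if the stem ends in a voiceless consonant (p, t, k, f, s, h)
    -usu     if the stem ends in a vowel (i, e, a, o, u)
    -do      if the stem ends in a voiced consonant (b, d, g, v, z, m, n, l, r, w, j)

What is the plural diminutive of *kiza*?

*kiza*: last vowel = /a/, a back vowel → -apa → *kizaapa*.
The final sound of the diminutive form *kizaapa* is /a/, which is a vowel, so the plural suffix is -usu, giving *kizaapausu*.

kizaapausu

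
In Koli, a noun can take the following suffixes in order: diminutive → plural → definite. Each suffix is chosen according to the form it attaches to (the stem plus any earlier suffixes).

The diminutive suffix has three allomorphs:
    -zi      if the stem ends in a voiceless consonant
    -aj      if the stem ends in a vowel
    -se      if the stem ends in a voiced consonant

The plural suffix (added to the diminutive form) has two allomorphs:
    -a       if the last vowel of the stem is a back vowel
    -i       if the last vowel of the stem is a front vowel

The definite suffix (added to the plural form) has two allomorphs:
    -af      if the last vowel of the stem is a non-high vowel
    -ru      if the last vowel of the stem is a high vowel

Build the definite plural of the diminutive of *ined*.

*ined* — final sound /d/ (a voiced consonant) → -se → *inedse*.
The diminutive form *inedse* — last vowel /e/ (a front vowel) → -i → *inedsei*.
The last vowel of the plural form *inedsei* is /i/, which is a high vowel, so the definite suffix is -ru, giving *inedseiru*.

inedseiru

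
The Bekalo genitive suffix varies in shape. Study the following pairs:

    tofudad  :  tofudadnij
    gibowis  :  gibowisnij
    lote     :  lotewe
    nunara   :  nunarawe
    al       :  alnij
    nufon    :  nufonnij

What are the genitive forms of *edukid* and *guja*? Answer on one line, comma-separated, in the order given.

Looking at the final sound of each stem: -nij when the stem ends in a consonant (*tofudad*, *gibowis*, *al*, *nufon*); -we when the stem ends in a vowel (*lote*, *nunara*).
*edukid* — final sound /d/ (a consonant) → -nij → *edukidnij*.
*guja*: final sound = /a/, a vowel → -we → *gujawe*.

edukidnij, gujawe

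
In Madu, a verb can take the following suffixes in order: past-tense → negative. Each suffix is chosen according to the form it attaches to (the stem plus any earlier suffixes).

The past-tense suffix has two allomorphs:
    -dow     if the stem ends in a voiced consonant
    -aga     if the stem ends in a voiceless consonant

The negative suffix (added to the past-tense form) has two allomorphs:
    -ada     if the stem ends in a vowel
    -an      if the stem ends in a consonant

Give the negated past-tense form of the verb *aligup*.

The final consonant of *aligup* is /p/, which is voiceless, so the past-tense suffix is -aga, giving *aligupaga*.
The past-tense form *aligupaga*: final sound = /a/, a vowel → -ada → *aligupagaada*.

aligupagaada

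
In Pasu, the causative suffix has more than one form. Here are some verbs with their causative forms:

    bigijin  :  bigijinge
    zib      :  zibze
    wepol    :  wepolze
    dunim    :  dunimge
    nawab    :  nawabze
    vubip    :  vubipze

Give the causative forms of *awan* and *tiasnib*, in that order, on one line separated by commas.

The alternation tracks the final consonant of the stem — -ge when the stem ends in a nasal (*bigijin*, *dunim*); -ze when the stem ends in a non-nasal consonant (*zib*, *wepol*, *nawab*, *vubip*).
*awan*: final consonant = /n/, a nasal → -ge → *awange*.
Since the final consonant of *tiasnib* is /b/ (non-nasal), it takes -ze, giving *tiasnibze*.

awange, tiasnibze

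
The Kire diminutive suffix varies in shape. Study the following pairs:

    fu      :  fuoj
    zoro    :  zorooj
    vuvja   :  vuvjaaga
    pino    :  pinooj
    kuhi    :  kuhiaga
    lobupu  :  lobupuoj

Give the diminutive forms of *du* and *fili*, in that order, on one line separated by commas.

duoj, filiaga

The alternation tracks the last vowel of the stem — -oj when the last vowel of the stem is a rounded vowel (*fu*, *zoro*, *pino*, *lobupu*); -aga when the last vowel of the stem is an unrounded vowel (*vuvja*, *kuhi*).
*du* — last vowel /u/ (a rounded vowel) → -oj → *duoj*.
Since the last vowel of *fili* is /i/ (an unrounded vowel), it takes -aga, giving *filiaga*.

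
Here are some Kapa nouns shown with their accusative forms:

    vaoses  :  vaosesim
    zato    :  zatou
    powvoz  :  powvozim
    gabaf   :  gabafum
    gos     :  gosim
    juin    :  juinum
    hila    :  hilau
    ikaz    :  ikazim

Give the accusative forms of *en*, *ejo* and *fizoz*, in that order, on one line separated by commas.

enum, ejou, fizozim

The pattern is sibilance of the final sound: -im when the stem ends in a sibilant (*vaoses*, *powvoz*, *gos*, *ikaz*); -um when the stem ends in a non-sibilant consonant (*gabaf*, *juin*); -u when the stem ends in a vowel (*zato*, *hila*).
The final sound of *en* is /n/, which is a non-sibilant consonant, so the suffix is -um, giving *enum*.
Since the final sound of *ejo* is /o/ (a vowel), it takes -u, giving *ejou*.
*fizoz* — final sound /z/ (a sibilant) → -im → *fizozim*.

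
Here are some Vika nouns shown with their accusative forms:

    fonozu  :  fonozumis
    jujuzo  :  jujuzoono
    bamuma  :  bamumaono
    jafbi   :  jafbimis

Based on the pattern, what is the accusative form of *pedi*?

pedimis

The alternation tracks the last vowel of the stem — -mis when the last vowel of the stem is a high vowel (*fonozu*, *jafbi*); -ono when the last vowel of the stem is a non-high vowel (*jujuzo*, *bamuma*).
Since the last vowel of *pedi* is /i/ (a high vowel), it takes -mis, giving *pedimis*.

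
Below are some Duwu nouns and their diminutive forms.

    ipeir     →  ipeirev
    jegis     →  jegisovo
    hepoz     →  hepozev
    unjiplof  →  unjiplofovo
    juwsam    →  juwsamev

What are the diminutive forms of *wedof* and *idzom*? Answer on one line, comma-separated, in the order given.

wedofovo, idzomev

The pattern is voicing of the final consonant: -ovo when the stem ends in a voiceless consonant (*jegis*, *unjiplof*); -ev when the stem ends in a voiced consonant (*ipeir*, *hepoz*, *juwsam*).
Since the final consonant of *wedof* is /f/ (voiceless), it takes -ovo, giving *wedofovo*.
The final consonant of *idzom* is /m/, which is voiced, so the suffix is -ev, giving *idzomev*.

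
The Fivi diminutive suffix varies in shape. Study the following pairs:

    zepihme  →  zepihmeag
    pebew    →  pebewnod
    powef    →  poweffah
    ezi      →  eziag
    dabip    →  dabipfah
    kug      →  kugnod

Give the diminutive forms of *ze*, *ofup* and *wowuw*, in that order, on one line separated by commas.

The suffix is conditioned by the final sound: -fah when the stem ends in a voiceless consonant (*powef*, *dabip*); -nod when the stem ends in a voiced consonant (*pebew*, *kug*); -ag when the stem ends in a vowel (*zepihme*, *ezi*).
The final sound of *ze* is /e/, which is a vowel, so the suffix is -ag, giving *zeag*.
Since the final sound of *ofup* is /p/ (a voiceless consonant), it takes -fah, giving *ofupfah*.
Since the final sound of *wowuw* is /w/ (a voiced consonant), it takes -nod, giving *wowuwnod*.

zeag, ofupfah, wowuwnod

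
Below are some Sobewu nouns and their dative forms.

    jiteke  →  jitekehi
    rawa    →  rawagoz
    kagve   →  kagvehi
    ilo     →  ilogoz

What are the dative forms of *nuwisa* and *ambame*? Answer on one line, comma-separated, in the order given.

nuwisagoz, ambamehi

The pattern is front/back vowel harmony: -hi when the last vowel of the stem is a front vowel (*jiteke*, *kagve*); -goz when the last vowel of the stem is a back vowel (*rawa*, *ilo*).
Since the last vowel of *nuwisa* is /a/ (a back vowel), it takes -goz, giving *nuwisagoz*.
The last vowel of *ambame* is /e/, which is a front vowel, so the suffix is -hi, giving *ambamehi*.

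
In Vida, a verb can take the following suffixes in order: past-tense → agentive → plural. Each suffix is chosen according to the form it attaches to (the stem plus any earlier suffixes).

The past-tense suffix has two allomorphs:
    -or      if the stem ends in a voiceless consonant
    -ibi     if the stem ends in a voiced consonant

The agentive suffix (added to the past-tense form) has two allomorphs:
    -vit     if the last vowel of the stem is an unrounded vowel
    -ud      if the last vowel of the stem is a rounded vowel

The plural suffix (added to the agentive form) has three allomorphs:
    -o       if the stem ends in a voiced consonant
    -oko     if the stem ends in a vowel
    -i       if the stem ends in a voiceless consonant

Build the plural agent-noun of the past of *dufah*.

dufahorudo

The final consonant of *dufah* is /h/, which is voiceless, so the past-tense suffix is -or, giving *dufahor*.
The past-tense form *dufahor* — last vowel /o/ (a rounded vowel) → -ud → *dufahorud*.
The agentive form *dufahorud*: final sound = /d/, a voiced consonant → -o → *dufahorudo*.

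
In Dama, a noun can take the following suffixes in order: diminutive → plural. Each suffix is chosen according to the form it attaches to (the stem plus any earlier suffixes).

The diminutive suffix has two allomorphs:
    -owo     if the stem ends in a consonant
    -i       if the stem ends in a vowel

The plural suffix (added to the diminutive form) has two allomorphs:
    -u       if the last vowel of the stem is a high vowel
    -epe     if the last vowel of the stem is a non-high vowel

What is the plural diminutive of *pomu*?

*pomu* — final sound /u/ (a vowel) → -i → *pomui*.
The diminutive form *pomui*: last vowel = /i/, a high vowel → -u → *pomuiu*.

pomuiu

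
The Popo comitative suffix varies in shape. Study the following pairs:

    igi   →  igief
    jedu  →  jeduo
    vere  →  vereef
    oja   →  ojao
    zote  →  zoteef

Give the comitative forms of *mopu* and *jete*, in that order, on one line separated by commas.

mopuo, jeteef

The suffix is conditioned by the last vowel: -ef when the last vowel of the stem is a front vowel (*igi*, *vere*, *zote*); -o when the last vowel of the stem is a back vowel (*jedu*, *oja*).
*mopu*: last vowel = /u/, a back vowel → -o → *mopuo*.
*jete*: last vowel = /e/, a front vowel → -ef → *jeteef*.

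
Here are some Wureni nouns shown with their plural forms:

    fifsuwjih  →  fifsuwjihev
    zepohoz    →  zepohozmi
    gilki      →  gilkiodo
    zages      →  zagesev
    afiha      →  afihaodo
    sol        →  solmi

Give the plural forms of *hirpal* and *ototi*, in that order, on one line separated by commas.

The alternation tracks the final sound of the stem — -ev when the stem ends in a voiceless consonant (*fifsuwjih*, *zages*); -mi when the stem ends in a voiced consonant (*zepohoz*, *sol*); -odo when the stem ends in a vowel (*gilki*, *afiha*).
*hirpal* — final sound /l/ (a voiced consonant) → -mi → *hirpalmi*.
*ototi* — final sound /i/ (a vowel) → -odo → *ototiodo*.

hirpalmi, ototiodo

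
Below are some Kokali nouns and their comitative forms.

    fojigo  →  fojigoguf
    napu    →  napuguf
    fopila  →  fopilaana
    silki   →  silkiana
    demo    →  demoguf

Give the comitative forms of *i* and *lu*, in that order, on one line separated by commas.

The alternation tracks the last vowel of the stem — -guf when the last vowel of the stem is a rounded vowel (*fojigo*, *napu*, *demo*); -ana when the last vowel of the stem is an unrounded vowel (*fopila*, *silki*).
The last vowel of *i* is /i/, which is an unrounded vowel, so the suffix is -ana, giving *iana*.
*lu*: last vowel = /u/, a rounded vowel → -guf → *luguf*.

iana, luguf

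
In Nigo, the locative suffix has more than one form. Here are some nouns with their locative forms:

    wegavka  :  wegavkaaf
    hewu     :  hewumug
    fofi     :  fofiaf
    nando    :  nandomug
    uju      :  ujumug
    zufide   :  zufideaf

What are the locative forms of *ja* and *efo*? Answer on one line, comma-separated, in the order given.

jaaf, efomug

The alternation tracks the last vowel of the stem — -mug when the last vowel of the stem is a rounded vowel (*hewu*, *nando*, *uju*); -af when the last vowel of the stem is an unrounded vowel (*wegavka*, *fofi*, *zufide*).
The last vowel of *ja* is /a/, which is an unrounded vowel, so the suffix is -af, giving *jaaf*.
Since the last vowel of *efo* is /o/ (a rounded vowel), it takes -mug, giving *efomug*.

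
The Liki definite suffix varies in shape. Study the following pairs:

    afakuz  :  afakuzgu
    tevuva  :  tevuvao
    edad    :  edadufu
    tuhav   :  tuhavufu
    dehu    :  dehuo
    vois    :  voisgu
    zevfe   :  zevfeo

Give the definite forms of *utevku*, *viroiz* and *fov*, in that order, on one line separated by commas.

utevkuo, viroizgu, fovufu

The alternation tracks the final sound of the stem — -gu when the stem ends in a sibilant (*afakuz*, *vois*); -ufu when the stem ends in a non-sibilant consonant (*edad*, *tuhav*); -o when the stem ends in a vowel (*tevuva*, *dehu*, *zevfe*).
Since the final sound of *utevku* is /u/ (a vowel), it takes -o, giving *utevkuo*.
*viroiz* — final sound /z/ (a sibilant) → -gu → *viroizgu*.
Since the final sound of *fov* is /v/ (a non-sibilant consonant), it takes -ufu, giving *fovufu*.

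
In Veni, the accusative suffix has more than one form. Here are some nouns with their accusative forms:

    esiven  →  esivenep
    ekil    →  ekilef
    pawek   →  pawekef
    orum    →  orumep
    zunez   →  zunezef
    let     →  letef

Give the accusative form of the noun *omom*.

omomep

Looking at the final consonant of each stem: -ep when the stem ends in a nasal (*esiven*, *orum*); -ef when the stem ends in a non-nasal consonant (*ekil*, *pawek*, *zunez*, *let*).
The final consonant of *omom* is /m/, which is a nasal, so the suffix is -ep, giving *omomep*.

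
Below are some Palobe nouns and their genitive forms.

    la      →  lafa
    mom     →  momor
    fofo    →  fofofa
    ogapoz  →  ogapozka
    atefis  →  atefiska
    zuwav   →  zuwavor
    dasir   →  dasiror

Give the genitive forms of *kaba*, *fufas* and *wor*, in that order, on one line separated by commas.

kabafa, fufaska, woror

The alternation tracks the final sound of the stem — -ka when the stem ends in a sibilant (*ogapoz*, *atefis*); -or when the stem ends in a non-sibilant consonant (*mom*, *zuwav*, *dasir*); -fa when the stem ends in a vowel (*la*, *fofo*).
The final sound of *kaba* is /a/, which is a vowel, so the suffix is -fa, giving *kabafa*.
Since the final sound of *fufas* is /s/ (a sibilant), it takes -ka, giving *fufaska*.
The final sound of *wor* is /r/, which is a non-sibilant consonant, so the suffix is -or, giving *woror*.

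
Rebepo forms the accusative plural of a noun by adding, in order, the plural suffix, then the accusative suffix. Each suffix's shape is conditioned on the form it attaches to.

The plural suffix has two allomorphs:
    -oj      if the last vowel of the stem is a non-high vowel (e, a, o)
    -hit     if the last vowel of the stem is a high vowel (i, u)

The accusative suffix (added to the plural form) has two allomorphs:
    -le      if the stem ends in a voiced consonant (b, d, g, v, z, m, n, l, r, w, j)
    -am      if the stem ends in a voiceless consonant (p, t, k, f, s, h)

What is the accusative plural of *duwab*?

duwabojle

Since the last vowel of *duwab* is /a/ (a non-high vowel), it takes -oj, giving *duwaboj*.
The plural form *duwaboj* — final consonant /j/ (voiced) → -le → *duwabojle*.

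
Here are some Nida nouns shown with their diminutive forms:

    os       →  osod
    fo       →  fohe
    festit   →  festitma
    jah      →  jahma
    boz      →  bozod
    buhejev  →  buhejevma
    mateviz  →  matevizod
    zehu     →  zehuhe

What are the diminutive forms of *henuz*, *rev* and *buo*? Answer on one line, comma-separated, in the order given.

henuzod, revma, buohe

Looking at the final sound of each stem: -od when the stem ends in a sibilant (*os*, *boz*, *mateviz*); -ma when the stem ends in a non-sibilant consonant (*festit*, *jah*, *buhejev*); -he when the stem ends in a vowel (*fo*, *zehu*).
Since the final sound of *henuz* is /z/ (a sibilant), it takes -od, giving *henuzod*.
*rev*: final sound = /v/, a non-sibilant consonant → -ma → *revma*.
The final sound of *buo* is /o/, which is a vowel, so the suffix is -he, giving *buohe*.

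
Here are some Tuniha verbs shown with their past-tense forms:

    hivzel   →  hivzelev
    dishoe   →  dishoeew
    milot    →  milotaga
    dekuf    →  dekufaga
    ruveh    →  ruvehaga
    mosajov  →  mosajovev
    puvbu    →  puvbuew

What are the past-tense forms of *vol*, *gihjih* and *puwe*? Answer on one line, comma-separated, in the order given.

The alternation tracks the final sound of the stem — -aga when the stem ends in a voiceless consonant (*milot*, *dekuf*, *ruveh*); -ev when the stem ends in a voiced consonant (*hivzel*, *mosajov*); -ew when the stem ends in a vowel (*dishoe*, *puvbu*).
*vol* — final sound /l/ (a voiced consonant) → -ev → *volev*.
Since the final sound of *gihjih* is /h/ (a voiceless consonant), it takes -aga, giving *gihjihaga*.
The final sound of *puwe* is /e/, which is a vowel, so the suffix is -ew, giving *puweew*.

volev, gihjihaga, puweew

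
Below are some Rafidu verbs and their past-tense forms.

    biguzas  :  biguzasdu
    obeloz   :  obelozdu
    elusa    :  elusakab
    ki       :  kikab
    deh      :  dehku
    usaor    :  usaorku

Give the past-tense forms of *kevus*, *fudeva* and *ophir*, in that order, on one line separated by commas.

The alternation tracks the final sound of the stem — -du when the stem ends in a sibilant (*biguzas*, *obeloz*); -ku when the stem ends in a non-sibilant consonant (*deh*, *usaor*); -kab when the stem ends in a vowel (*elusa*, *ki*).
*kevus*: final sound = /s/, a sibilant → -du → *kevusdu*.
The final sound of *fudeva* is /a/, which is a vowel, so the suffix is -kab, giving *fudevakab*.
Since the final sound of *ophir* is /r/ (a non-sibilant consonant), it takes -ku, giving *ophirku*.

kevusdu, fudevakab, ophirku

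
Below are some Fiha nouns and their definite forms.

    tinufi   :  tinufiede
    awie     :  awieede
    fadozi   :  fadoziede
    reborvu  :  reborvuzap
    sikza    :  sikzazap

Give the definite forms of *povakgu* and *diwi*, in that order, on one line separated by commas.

The pattern is front/back vowel harmony: -ede when the last vowel of the stem is a front vowel (*tinufi*, *awie*, *fadozi*); -zap when the last vowel of the stem is a back vowel (*reborvu*, *sikza*).
*povakgu*: last vowel = /u/, a back vowel → -zap → *povakguzap*.
The last vowel of *diwi* is /i/, which is a front vowel, so the suffix is -ede, giving *diwiede*.

povakguzap, diwiede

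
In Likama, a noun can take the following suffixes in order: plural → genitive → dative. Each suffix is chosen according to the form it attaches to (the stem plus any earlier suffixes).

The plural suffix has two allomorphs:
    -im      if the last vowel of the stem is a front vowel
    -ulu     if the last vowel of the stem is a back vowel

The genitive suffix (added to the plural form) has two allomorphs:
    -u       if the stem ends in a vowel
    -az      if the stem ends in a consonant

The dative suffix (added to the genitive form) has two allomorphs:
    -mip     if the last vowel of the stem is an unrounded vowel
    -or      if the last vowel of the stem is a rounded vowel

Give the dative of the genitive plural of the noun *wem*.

wemimazmip

Since the last vowel of *wem* is /e/ (a front vowel), it takes -im, giving *wemim*.
The final sound of the plural form *wemim* is /m/, which is a consonant, so the genitive suffix is -az, giving *wemimaz*.
The last vowel of the genitive form *wemimaz* is /a/, which is an unrounded vowel, so the dative suffix is -mip, giving *wemimazmip*.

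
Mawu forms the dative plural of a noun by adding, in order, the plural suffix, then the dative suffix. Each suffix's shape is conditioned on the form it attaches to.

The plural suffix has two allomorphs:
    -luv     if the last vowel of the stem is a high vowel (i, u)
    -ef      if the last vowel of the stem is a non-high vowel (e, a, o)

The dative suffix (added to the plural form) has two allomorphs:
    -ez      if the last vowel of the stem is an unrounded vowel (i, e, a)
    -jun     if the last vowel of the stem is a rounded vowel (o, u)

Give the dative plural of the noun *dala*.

dalaefez

*dala* — last vowel /a/ (a non-high vowel) → -ef → *dalaef*.
The last vowel of the plural form *dalaef* is /e/, which is an unrounded vowel, so the dative suffix is -ez, giving *dalaefez*.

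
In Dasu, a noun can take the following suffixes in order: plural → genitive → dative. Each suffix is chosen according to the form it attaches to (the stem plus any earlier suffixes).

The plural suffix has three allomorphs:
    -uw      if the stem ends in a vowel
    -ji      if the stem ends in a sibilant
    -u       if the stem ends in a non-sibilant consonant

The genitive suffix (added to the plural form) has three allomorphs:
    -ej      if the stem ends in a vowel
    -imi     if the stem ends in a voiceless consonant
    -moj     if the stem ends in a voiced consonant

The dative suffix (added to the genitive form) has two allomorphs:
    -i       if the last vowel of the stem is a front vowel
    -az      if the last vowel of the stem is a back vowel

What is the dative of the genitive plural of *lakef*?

Since the final sound of *lakef* is /f/ (a non-sibilant consonant), it takes -u, giving *lakefu*.
The final sound of the plural form *lakefu* is /u/, which is a vowel, so the genitive suffix is -ej, giving *lakefuej*.
The genitive form *lakefuej*: last vowel = /e/, a front vowel → -i → *lakefueji*.

lakefueji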